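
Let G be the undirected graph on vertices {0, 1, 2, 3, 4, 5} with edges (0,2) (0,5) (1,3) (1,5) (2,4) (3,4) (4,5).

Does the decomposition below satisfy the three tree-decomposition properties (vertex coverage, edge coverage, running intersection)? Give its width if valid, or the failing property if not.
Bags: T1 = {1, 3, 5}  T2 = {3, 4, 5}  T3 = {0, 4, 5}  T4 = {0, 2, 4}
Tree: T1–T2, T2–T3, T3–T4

Every vertex of G appears in some bag (union = {0, 1, 2, 3, 4, 5}); every edge is covered by a bag; and for each vertex v the set of bags containing v is connected in the bag tree. The decomposition is therefore valid. The largest bag has 3 vertices, so the width is 2.

Yes; width 2.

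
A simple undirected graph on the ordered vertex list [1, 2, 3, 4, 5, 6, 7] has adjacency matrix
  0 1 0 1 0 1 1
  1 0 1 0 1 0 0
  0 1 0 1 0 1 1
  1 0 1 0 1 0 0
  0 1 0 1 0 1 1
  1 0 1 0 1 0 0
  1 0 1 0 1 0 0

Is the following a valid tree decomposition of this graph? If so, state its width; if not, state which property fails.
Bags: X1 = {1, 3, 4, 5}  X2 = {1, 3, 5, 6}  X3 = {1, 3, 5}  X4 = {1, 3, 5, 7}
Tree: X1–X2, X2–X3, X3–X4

A tree decomposition must satisfy three properties: every vertex lies in some bag; for every edge, both endpoints lie together in some bag; and for every vertex, the bags containing it form a connected subtree. Here vertex 2 appears in no bag, so the decomposition is invalid.

No — vertex 2 appears in no bag.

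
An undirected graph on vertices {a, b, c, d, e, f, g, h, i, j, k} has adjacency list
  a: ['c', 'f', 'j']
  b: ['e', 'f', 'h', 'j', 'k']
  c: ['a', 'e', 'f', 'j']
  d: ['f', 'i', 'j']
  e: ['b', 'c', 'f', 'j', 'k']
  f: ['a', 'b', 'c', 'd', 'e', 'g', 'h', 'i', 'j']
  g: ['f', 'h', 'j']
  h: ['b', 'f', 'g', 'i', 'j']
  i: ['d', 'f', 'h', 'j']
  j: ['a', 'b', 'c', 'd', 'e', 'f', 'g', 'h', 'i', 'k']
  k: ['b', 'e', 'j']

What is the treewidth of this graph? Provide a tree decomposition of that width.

Treewidth 3.
One such decomposition:
Bags: B1 = {f, g, h, j}  B2 = {b, f, h, j}  B3 = {b, e, f, j}  B4 = {c, e, f, j}  B5 = {f, h, i, j}  B6 = {a, c, f, j}  B7 = {b, e, j, k}  B8 = {d, f, i, j}
Tree: B1–B2, B2–B3, B3–B4, B2–B5, B4–B6, B3–B7, B5–B8

Each bag holds 4 vertices, so the decomposition has width 3, which upper-bounds the treewidth. On the other hand G contains the 4-clique {d, f, i, j}. A clique must lie in a single bag of any decomposition, so no decomposition can have width below 3. Hence tw(G) = 3 exactly.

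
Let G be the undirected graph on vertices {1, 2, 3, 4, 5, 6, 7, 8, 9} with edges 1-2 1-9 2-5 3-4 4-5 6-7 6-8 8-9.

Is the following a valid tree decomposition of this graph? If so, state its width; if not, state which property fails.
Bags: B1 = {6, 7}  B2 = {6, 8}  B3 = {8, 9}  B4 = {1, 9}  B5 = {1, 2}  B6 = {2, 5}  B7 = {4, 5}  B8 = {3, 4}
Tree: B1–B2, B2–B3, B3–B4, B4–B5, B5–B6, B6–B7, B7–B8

Every vertex of G appears in some bag (union = {1, 2, 3, 4, 5, 6, 7, 8, 9}); every edge is covered by a bag; and for each vertex v the set of bags containing v is connected in the bag tree. The decomposition is therefore valid. The largest bag has 2 vertices, so the width is 1.

Yes; width 1.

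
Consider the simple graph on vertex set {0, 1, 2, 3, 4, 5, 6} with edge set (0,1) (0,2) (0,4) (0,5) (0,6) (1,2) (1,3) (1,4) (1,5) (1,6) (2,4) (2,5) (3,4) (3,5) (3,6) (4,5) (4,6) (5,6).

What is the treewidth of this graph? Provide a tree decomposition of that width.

Treewidth 4.
One optimal decomposition is:
Bags: B1 = {0, 1, 4, 5, 6}  B2 = {1, 3, 4, 5, 6}  B3 = {0, 1, 2, 4, 5}
Tree: B1–B2, B1–B3

Each bag holds 5 vertices, so the decomposition has width 4, which upper-bounds the treewidth. On the other hand G contains the 5-clique {0, 1, 2, 4, 5}. A clique must lie in a single bag of any decomposition, so no decomposition can have width below 4. Hence tw(G) = 4 exactly.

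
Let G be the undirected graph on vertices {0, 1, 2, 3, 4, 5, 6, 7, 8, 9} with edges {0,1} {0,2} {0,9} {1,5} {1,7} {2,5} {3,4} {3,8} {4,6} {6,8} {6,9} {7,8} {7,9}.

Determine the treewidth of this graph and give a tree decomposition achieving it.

Treewidth 2.
One optimal decomposition is:
Bags: B1 = {3, 4, 8}  B2 = {4, 6, 8}  B3 = {6, 7, 8}  B4 = {6, 7, 9}  B5 = {1, 7, 9}  B6 = {0, 1, 9}  B7 = {0, 1, 5}  B8 = {0, 2, 5}
Tree: B1–B2, B2–B3, B3–B4, B4–B5, B5–B6, B6–B7, B7–B8

The largest bag has 3 vertices, giving width 2; this decomposition certifies tw(G) ≤ 2. The edges 3–4–6–8–3 form a cycle, so G is not a tree and its treewidth is at least 2. Combining the bounds, tw(G) = 2.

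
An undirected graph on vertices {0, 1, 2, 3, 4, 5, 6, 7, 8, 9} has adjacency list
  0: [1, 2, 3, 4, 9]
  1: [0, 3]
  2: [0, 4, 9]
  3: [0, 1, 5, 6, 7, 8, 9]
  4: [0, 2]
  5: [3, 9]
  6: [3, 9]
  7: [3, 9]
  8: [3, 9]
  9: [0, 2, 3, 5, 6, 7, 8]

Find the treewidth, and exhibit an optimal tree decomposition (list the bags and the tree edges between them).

The largest bag has 3 vertices, giving width 2; this decomposition certifies tw(G) ≤ 2. On the other hand G contains the 3-clique {0, 2, 9}. A clique must lie in a single bag of any decomposition, so no decomposition can have width below 2. Therefore the treewidth is 2.

Treewidth 2.
Bags: B1 = {3, 6, 9}  B2 = {0, 3, 9}  B3 = {3, 7, 9}  B4 = {3, 8, 9}  B5 = {0, 2, 9}  B6 = {0, 1, 3}  B7 = {0, 2, 4}  B8 = {3, 5, 9}
Tree: B1–B2, B1–B3, B2–B4, B2–B5, B2–B6, B5–B7, B4–B8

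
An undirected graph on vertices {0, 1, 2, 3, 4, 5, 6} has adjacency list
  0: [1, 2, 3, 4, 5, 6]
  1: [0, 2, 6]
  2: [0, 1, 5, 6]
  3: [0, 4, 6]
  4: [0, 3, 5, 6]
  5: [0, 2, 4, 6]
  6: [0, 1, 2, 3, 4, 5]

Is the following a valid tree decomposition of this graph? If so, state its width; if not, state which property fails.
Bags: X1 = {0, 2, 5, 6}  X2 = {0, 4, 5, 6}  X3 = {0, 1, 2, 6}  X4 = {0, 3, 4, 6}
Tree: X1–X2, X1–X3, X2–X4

Yes; width 3.

Checking the three conditions: (i) the bags cover all of {0, 1, 2, 3, 4, 5, 6}; (ii) for each edge, some bag contains both endpoints; (iii) the bags containing any fixed vertex form a subtree. All hold, so the decomposition is valid with width 4 − 1 = 3.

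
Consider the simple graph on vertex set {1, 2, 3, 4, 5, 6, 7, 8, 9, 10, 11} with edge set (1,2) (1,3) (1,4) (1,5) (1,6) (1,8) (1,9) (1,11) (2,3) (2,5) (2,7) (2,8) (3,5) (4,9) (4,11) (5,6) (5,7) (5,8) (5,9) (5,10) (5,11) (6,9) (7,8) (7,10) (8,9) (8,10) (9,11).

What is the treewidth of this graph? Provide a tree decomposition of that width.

Treewidth 3.
One such decomposition:
Bags: B1 = {1, 5, 8, 9}  B2 = {1, 2, 5, 8}  B3 = {2, 5, 7, 8}  B4 = {1, 5, 6, 9}  B5 = {1, 2, 3, 5}  B6 = {1, 5, 9, 11}  B7 = {5, 7, 8, 10}  B8 = {1, 4, 9, 11}
Tree: B1–B2, B2–B3, B1–B4, B2–B5, B1–B6, B3–B7, B6–B8

Every bag has size at most 4, so the width is 4 − 1 = 3 and tw(G) ≤ 3. For the lower bound, the 4 vertices {1, 4, 9, 11} are pairwise adjacent, and any tree decomposition puts a clique entirely inside one bag — forcing width ≥ 3. Therefore the treewidth is 3.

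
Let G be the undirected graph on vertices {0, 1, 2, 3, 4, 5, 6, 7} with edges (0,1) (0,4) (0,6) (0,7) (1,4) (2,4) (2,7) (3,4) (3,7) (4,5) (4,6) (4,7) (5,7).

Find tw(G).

2

A width-2 tree decomposition is:
Bags: B1 = {2, 4, 7}  B2 = {0, 4, 7}  B3 = {0, 4, 6}  B4 = {0, 1, 4}  B5 = {4, 5, 7}  B6 = {3, 4, 7}
Tree: B1–B2, B2–B3, B3–B4, B1–B5, B5–B6
Each bag holds 3 vertices, so the decomposition has width 2, which upper-bounds the treewidth. For the lower bound, the 3 vertices {0, 1, 4} are pairwise adjacent, and any tree decomposition puts a clique entirely inside one bag — forcing width ≥ 2. The upper and lower bounds meet at 2, so that is the treewidth.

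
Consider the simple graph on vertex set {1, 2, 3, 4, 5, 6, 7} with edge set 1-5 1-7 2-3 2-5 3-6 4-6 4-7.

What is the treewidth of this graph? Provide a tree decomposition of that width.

Every bag has size at most 3, so the width is 3 − 1 = 2 and tw(G) ≤ 2. For the lower bound, G contains the cycle 5–1–7–4–6–3–2–5, so G is not a forest; only forests have treewidth ≤ 1, hence tw(G) ≥ 2. Therefore the treewidth is 2.

Treewidth 2.
One optimal decomposition is:
Bags: B1 = {1, 5, 7}  B2 = {4, 5, 7}  B3 = {4, 5, 6}  B4 = {3, 5, 6}  B5 = {2, 3, 5}
Tree: B1–B2, B2–B3, B3–B4, B4–B5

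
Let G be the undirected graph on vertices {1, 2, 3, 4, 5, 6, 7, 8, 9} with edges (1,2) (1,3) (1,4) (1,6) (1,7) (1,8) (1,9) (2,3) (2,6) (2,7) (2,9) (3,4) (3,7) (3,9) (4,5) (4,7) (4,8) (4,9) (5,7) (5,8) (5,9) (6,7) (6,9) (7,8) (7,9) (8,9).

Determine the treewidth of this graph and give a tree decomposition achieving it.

Treewidth 4.
One such decomposition:
Bags: B1 = {1, 3, 4, 7, 9}  B2 = {1, 2, 3, 7, 9}  B3 = {1, 4, 7, 8, 9}  B4 = {4, 5, 7, 8, 9}  B5 = {1, 2, 6, 7, 9}
Tree: B1–B2, B1–B3, B3–B4, B2–B5

Every bag has size at most 5, so the width is 5 − 1 = 4 and tw(G) ≤ 4. On the other hand G contains the 5-clique {1, 4, 7, 8, 9}. A clique must lie in a single bag of any decomposition, so no decomposition can have width below 4. Combining the bounds, tw(G) = 4.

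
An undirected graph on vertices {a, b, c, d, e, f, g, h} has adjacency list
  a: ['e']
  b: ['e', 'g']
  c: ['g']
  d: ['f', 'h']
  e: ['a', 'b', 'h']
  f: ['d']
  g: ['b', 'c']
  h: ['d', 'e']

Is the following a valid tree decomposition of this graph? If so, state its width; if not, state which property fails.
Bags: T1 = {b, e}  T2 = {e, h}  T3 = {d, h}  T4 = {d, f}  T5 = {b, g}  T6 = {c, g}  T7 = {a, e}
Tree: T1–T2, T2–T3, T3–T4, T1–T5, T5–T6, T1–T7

Checking the three conditions: (i) the bags cover all of {a, b, c, d, e, f, g, h}; (ii) for each edge, some bag contains both endpoints; (iii) the bags containing any fixed vertex form a subtree. All hold, so the decomposition is valid with width 2 − 1 = 1.

Yes; width 1.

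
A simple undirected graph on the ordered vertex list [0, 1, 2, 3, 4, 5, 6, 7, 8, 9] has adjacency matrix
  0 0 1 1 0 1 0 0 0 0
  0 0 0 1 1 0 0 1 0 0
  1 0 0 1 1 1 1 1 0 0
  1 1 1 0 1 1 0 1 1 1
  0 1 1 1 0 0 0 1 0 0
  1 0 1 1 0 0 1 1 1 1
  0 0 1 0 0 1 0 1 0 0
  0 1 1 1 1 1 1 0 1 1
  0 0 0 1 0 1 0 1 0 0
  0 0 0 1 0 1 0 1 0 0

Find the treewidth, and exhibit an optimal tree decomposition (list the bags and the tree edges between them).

Each bag holds 4 vertices, so the decomposition has width 3, which upper-bounds the treewidth. On the other hand G contains the 4-clique {0, 2, 3, 5}. A clique must lie in a single bag of any decomposition, so no decomposition can have width below 3. Therefore the treewidth is 3.

Treewidth 3.
Bags: B1 = {3, 5, 7, 9}  B2 = {2, 3, 5, 7}  B3 = {3, 5, 7, 8}  B4 = {0, 2, 3, 5}  B5 = {2, 3, 4, 7}  B6 = {1, 3, 4, 7}  B7 = {2, 5, 6, 7}
Tree: B1–B2, B1–B3, B2–B4, B2–B5, B5–B6, B2–B7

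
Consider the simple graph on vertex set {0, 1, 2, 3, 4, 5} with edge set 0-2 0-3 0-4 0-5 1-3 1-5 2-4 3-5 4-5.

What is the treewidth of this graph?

2

A width-2 tree decomposition is:
Bags: B1 = {0, 3, 5}  B2 = {0, 4, 5}  B3 = {0, 2, 4}  B4 = {1, 3, 5}
Tree: B1–B2, B2–B3, B1–B4
Each bag holds 3 vertices, so the decomposition has width 2, which upper-bounds the treewidth. On the other hand G contains the 3-clique {0, 3, 5}. A clique must lie in a single bag of any decomposition, so no decomposition can have width below 2. Therefore the treewidth is 2.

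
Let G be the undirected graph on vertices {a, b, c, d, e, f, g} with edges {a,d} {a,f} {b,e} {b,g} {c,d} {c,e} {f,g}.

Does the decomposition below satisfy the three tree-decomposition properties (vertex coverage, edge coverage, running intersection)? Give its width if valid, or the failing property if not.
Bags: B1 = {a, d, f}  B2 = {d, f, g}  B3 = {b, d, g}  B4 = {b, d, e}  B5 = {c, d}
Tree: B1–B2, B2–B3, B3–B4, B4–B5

A tree decomposition must satisfy three properties: every vertex lies in some bag; for every edge, both endpoints lie together in some bag; and for every vertex, the bags containing it form a connected subtree. Here edge (e,c) lies in no bag, so the decomposition is invalid.

No — edge (e,c) lies in no bag.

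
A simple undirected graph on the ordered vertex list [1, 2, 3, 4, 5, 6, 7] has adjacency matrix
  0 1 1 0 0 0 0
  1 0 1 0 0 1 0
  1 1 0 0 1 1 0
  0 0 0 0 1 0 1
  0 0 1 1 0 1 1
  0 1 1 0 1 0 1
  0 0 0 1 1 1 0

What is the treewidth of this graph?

2

A width-2 tree decomposition is:
Bags: B1 = {5, 6, 7}  B2 = {4, 5, 7}  B3 = {3, 5, 6}  B4 = {2, 3, 6}  B5 = {1, 2, 3}
Tree: B1–B2, B1–B3, B3–B4, B4–B5
Every bag has size at most 3, so the width is 3 − 1 = 2 and tw(G) ≤ 2. On the other hand G contains the 3-clique {1, 2, 3}. A clique must lie in a single bag of any decomposition, so no decomposition can have width below 2. Hence tw(G) = 2 exactly.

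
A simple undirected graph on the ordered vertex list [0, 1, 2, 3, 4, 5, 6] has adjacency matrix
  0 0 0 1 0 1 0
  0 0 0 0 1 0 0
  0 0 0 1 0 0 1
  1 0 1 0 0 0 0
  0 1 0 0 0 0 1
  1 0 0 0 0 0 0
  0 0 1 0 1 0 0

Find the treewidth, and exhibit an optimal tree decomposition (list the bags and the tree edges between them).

Each bag holds 2 vertices, so the decomposition has width 1, which upper-bounds the treewidth. Since G has at least one edge (e.g. 1–4), it is not an edgeless graph, so tw(G) ≥ 1. The upper and lower bounds meet at 1, so that is the treewidth.

Treewidth 1.
One such decomposition:
Bags: B1 = {1, 4}  B2 = {4, 6}  B3 = {2, 6}  B4 = {2, 3}  B5 = {0, 3}  B6 = {0, 5}
Tree: B1–B2, B2–B3, B3–B4, B4–B5, B5–B6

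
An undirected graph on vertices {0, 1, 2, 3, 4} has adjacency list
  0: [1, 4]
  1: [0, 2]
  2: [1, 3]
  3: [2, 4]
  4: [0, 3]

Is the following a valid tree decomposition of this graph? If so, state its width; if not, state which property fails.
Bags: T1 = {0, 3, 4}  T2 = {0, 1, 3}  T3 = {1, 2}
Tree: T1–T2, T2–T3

No — edge (3,2) lies in no bag.

A tree decomposition must satisfy three properties: every vertex lies in some bag; for every edge, both endpoints lie together in some bag; and for every vertex, the bags containing it form a connected subtree. Here edge (3,2) lies in no bag, so the decomposition is invalid.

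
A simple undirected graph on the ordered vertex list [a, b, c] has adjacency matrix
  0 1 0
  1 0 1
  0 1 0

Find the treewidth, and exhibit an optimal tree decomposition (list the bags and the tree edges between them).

Treewidth 1.
One optimal decomposition is:
Bags: B1 = {b, c}  B2 = {a, b}
Tree: B1–B2

Each bag holds 2 vertices, so the decomposition has width 1, which upper-bounds the treewidth. Any graph with an edge has treewidth ≥ 1, and G has the edge b–c. The upper and lower bounds meet at 1, so that is the treewidth.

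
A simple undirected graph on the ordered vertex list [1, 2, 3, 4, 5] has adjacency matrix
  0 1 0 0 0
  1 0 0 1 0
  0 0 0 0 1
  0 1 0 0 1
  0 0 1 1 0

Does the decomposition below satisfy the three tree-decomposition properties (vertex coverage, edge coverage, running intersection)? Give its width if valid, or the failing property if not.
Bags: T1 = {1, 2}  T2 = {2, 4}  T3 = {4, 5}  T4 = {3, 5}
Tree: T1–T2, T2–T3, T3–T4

Vertex coverage: the bags together contain {1, 2, 3, 4, 5}, the full vertex set. Edge coverage: each edge of G has both endpoints in at least one bag. Running intersection: for every vertex, the bags containing it form a connected subtree. All three properties hold, so this is a valid tree decomposition of width max|bag| − 1 = 1, and hence tw(G) ≤ 1.

Yes; width 1.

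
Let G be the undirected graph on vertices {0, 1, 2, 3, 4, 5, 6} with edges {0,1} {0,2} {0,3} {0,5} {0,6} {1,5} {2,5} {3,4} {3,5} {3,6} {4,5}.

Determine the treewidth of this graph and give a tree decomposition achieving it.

Each bag holds 3 vertices, so the decomposition has width 2, which upper-bounds the treewidth. For the lower bound, the 3 vertices {0, 1, 5} are pairwise adjacent, and any tree decomposition puts a clique entirely inside one bag — forcing width ≥ 2. Combining the bounds, tw(G) = 2.

Treewidth 2.
One such decomposition:
Bags: B1 = {0, 3, 6}  B2 = {0, 3, 5}  B3 = {0, 1, 5}  B4 = {3, 4, 5}  B5 = {0, 2, 5}
Tree: B1–B2, B2–B3, B2–B4, B3–B5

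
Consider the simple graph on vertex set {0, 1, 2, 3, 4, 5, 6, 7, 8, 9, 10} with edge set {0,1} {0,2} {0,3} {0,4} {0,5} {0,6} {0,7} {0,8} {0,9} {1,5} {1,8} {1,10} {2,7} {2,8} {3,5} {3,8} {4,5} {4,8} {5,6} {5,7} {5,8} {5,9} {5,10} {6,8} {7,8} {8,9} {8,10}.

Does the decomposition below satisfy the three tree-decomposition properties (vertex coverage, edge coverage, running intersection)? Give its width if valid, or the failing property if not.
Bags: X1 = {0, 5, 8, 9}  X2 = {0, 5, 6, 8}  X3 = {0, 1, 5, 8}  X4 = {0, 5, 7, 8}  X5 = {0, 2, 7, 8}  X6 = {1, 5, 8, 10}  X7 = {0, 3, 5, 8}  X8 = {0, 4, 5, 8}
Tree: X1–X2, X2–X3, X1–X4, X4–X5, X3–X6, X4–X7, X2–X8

Vertex coverage: the bags together contain {0, 1, 2, 3, 4, 5, 6, 7, 8, 9, 10}, the full vertex set. Edge coverage: each edge of G has both endpoints in at least one bag. Running intersection: for every vertex, the bags containing it form a connected subtree. All three properties hold, so this is a valid tree decomposition of width max|bag| − 1 = 3, and hence tw(G) ≤ 3.

Yes; width 3.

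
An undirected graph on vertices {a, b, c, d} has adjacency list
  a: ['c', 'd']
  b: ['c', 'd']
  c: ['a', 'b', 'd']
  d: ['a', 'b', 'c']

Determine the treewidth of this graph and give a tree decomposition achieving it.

Every bag has size at most 3, so the width is 3 − 1 = 2 and tw(G) ≤ 2. Conversely, {a, c, d} is a clique of size 3, and the vertices of any clique must share a bag in every tree decomposition; so some bag has ≥ 3 vertices and tw(G) ≥ 2. Therefore the treewidth is 2.

Treewidth 2.
Bags: B1 = {a, c, d}  B2 = {b, c, d}
Tree: B1–B2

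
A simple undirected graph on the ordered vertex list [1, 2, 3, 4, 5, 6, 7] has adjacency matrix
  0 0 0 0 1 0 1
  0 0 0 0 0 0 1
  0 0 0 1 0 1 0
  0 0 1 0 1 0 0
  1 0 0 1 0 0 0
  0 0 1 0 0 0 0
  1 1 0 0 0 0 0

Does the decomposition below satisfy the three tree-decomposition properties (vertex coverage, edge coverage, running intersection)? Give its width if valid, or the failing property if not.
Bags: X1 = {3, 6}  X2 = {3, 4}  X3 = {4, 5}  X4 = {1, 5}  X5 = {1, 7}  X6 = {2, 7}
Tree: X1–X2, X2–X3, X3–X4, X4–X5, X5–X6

Vertex coverage: the bags together contain {1, 2, 3, 4, 5, 6, 7}, the full vertex set. Edge coverage: each edge of G has both endpoints in at least one bag. Running intersection: for every vertex, the bags containing it form a connected subtree. All three properties hold, so this is a valid tree decomposition of width max|bag| − 1 = 1, and hence tw(G) ≤ 1.

Yes; width 1.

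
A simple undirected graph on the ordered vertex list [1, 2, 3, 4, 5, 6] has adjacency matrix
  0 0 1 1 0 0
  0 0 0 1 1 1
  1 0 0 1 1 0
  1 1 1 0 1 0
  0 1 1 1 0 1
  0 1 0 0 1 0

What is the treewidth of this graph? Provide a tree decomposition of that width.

Treewidth 2.
One such decomposition:
Bags: B1 = {1, 3, 4}  B2 = {3, 4, 5}  B3 = {2, 4, 5}  B4 = {2, 5, 6}
Tree: B1–B2, B2–B3, B3–B4

The largest bag has 3 vertices, giving width 2; this decomposition certifies tw(G) ≤ 2. For the lower bound, the 3 vertices {2, 4, 5} are pairwise adjacent, and any tree decomposition puts a clique entirely inside one bag — forcing width ≥ 2. Combining the bounds, tw(G) = 2.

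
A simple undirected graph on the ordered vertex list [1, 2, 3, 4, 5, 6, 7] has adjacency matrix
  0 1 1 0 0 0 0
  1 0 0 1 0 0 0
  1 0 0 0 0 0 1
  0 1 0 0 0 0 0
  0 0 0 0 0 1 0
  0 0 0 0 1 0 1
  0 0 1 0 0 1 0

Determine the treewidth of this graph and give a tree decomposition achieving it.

Treewidth 1.
One such decomposition:
Bags: B1 = {5, 6}  B2 = {6, 7}  B3 = {3, 7}  B4 = {1, 3}  B5 = {1, 2}  B6 = {2, 4}
Tree: B1–B2, B2–B3, B3–B4, B4–B5, B5–B6

Every bag has size at most 2, so the width is 2 − 1 = 1 and tw(G) ≤ 1. Since G has at least one edge (e.g. 5–6), it is not an edgeless graph, so tw(G) ≥ 1. The upper and lower bounds meet at 1, so that is the treewidth.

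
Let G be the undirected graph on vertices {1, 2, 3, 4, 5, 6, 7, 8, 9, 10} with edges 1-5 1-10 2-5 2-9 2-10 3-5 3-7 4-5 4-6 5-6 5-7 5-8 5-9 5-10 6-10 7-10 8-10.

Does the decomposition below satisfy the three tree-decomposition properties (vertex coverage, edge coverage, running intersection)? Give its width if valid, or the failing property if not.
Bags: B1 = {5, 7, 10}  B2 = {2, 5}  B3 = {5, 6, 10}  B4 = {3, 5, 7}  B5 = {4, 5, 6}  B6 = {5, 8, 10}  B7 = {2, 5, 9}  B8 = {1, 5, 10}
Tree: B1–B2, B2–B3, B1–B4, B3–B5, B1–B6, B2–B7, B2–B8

A tree decomposition must satisfy three properties: every vertex lies in some bag; for every edge, both endpoints lie together in some bag; and for every vertex, the bags containing it form a connected subtree. Here edge (10,2) lies in no bag, so the decomposition is invalid.

No — edge (10,2) lies in no bag.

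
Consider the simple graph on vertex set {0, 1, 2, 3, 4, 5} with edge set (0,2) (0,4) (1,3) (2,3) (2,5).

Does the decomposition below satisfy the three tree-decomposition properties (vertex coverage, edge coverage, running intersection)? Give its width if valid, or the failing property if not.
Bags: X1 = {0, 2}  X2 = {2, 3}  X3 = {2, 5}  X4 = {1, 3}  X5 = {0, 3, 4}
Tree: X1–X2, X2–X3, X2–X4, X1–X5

No — bags containing vertex 3 are not connected in the tree.

A tree decomposition must satisfy three properties: every vertex lies in some bag; for every edge, both endpoints lie together in some bag; and for every vertex, the bags containing it form a connected subtree. Here bags containing vertex 3 are not connected in the tree, so the decomposition is invalid.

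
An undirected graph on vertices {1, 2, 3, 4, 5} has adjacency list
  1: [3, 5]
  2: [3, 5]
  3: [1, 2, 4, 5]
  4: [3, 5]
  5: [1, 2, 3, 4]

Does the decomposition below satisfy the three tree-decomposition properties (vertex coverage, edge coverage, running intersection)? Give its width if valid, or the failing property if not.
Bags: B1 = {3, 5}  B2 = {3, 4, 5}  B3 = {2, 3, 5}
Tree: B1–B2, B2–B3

No — vertex 1 appears in no bag.

A tree decomposition must satisfy three properties: every vertex lies in some bag; for every edge, both endpoints lie together in some bag; and for every vertex, the bags containing it form a connected subtree. Here vertex 1 appears in no bag, so the decomposition is invalid.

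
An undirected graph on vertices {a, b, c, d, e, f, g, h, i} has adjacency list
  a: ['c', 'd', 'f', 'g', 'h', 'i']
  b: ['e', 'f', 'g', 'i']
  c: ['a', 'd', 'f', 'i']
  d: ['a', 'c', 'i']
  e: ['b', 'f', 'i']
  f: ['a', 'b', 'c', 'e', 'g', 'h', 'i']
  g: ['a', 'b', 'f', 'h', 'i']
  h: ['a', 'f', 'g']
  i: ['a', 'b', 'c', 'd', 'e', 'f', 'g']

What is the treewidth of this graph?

A width-3 tree decomposition is:
Bags: B1 = {b, e, f, i}  B2 = {b, f, g, i}  B3 = {a, f, g, i}  B4 = {a, f, g, h}  B5 = {a, c, f, i}  B6 = {a, c, d, i}
Tree: B1–B2, B2–B3, B3–B4, B3–B5, B5–B6
Each bag holds 4 vertices, so the decomposition has width 3, which upper-bounds the treewidth. For the lower bound, the 4 vertices {a, c, d, i} are pairwise adjacent, and any tree decomposition puts a clique entirely inside one bag — forcing width ≥ 3. Hence tw(G) = 3 exactly.

3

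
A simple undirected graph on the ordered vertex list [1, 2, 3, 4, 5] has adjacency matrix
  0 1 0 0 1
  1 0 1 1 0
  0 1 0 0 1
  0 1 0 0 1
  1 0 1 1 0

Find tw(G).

2

A width-2 tree decomposition is:
Bags: B1 = {2, 4, 5}  B2 = {1, 2, 5}  B3 = {2, 3, 5}
Tree: B1–B2, B2–B3
Each bag holds 3 vertices, so the decomposition has width 2, which upper-bounds the treewidth. Since 2–4–5–1–2 is a cycle in G, G is not acyclic. Forests are exactly the graphs of treewidth ≤ 1, so tw(G) ≥ 2. The upper and lower bounds meet at 2, so that is the treewidth.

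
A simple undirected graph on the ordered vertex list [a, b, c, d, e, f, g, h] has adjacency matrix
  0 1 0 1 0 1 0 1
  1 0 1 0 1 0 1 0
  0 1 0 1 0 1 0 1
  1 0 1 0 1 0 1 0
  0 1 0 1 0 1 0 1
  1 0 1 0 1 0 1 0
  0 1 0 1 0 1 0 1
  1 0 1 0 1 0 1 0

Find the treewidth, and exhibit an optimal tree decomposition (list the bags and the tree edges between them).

Treewidth 4.
One optimal decomposition is:
Bags: B1 = {a, c, d, e, g}  B2 = {a, c, e, f, g}  B3 = {a, b, c, e, g}  B4 = {a, c, e, g, h}
Tree: B1–B2, B2–B3, B3–B4

Every bag has size at most 5, so the width is 5 − 1 = 4 and tw(G) ≤ 4. For the lower bound: the 5 vertex sets {c,d}, {f,g}, {a,b}, {e}, {h} are disjoint, each induces a connected subgraph, and every pair is joined by at least one edge of G. Contracting each set to a single vertex therefore yields K_{5} as a minor, and since treewidth is minor-monotone, tw(G) ≥ tw(K_{5}) = 4. Combining the bounds, tw(G) = 4.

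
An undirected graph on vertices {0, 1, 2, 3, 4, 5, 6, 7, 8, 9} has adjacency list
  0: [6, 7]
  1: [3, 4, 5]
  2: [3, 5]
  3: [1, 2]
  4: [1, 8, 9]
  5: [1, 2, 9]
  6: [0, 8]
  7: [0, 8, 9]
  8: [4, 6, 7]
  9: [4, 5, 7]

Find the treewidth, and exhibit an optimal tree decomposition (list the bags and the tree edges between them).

Treewidth 2.
One optimal decomposition is:
Bags: B1 = {0, 6, 8}  B2 = {0, 7, 8}  B3 = {4, 7, 8}  B4 = {4, 7, 9}  B5 = {1, 4, 9}  B6 = {1, 5, 9}  B7 = {1, 3, 5}  B8 = {2, 3, 5}
Tree: B1–B2, B2–B3, B3–B4, B4–B5, B5–B6, B6–B7, B7–B8

The largest bag has 3 vertices, giving width 2; this decomposition certifies tw(G) ≤ 2. For the lower bound, G contains the cycle 6–0–7–8–6, so G is not a forest; only forests have treewidth ≤ 1, hence tw(G) ≥ 2. Combining the bounds, tw(G) = 2.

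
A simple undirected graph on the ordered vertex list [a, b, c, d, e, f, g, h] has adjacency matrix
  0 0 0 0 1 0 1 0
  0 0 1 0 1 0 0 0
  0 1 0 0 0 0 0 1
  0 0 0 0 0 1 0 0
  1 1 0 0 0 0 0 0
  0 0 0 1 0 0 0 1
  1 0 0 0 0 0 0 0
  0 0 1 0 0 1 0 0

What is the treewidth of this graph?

1

A width-1 tree decomposition is:
Bags: B1 = {d, f}  B2 = {f, h}  B3 = {c, h}  B4 = {b, c}  B5 = {b, e}  B6 = {a, e}  B7 = {a, g}
Tree: B1–B2, B2–B3, B3–B4, B4–B5, B5–B6, B6–B7
Every bag has size at most 2, so the width is 2 − 1 = 1 and tw(G) ≤ 1. Any graph with an edge has treewidth ≥ 1, and G has the edge d–f. The upper and lower bounds meet at 1, so that is the treewidth.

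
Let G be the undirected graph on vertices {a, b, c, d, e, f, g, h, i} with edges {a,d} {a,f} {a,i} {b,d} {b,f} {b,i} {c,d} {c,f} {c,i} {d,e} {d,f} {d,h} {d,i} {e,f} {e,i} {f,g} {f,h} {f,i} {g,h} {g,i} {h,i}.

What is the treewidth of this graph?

A width-3 tree decomposition is:
Bags: B1 = {a, d, f, i}  B2 = {d, f, h, i}  B3 = {b, d, f, i}  B4 = {c, d, f, i}  B5 = {d, e, f, i}  B6 = {f, g, h, i}
Tree: B1–B2, B1–B3, B2–B4, B2–B5, B2–B6
The largest bag has 4 vertices, giving width 3; this decomposition certifies tw(G) ≤ 3. On the other hand G contains the 4-clique {d, f, h, i}. A clique must lie in a single bag of any decomposition, so no decomposition can have width below 3. Hence tw(G) = 3 exactly.

3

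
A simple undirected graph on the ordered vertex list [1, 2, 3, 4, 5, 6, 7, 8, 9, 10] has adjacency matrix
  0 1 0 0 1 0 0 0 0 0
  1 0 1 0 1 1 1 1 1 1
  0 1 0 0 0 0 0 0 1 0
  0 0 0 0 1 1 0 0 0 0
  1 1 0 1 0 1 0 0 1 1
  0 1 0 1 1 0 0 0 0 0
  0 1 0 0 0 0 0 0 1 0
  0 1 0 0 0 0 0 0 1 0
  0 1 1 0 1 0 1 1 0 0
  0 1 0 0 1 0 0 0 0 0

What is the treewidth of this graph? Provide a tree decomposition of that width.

Treewidth 2.
Bags: B1 = {2, 5, 9}  B2 = {1, 2, 5}  B3 = {2, 5, 10}  B4 = {2, 8, 9}  B5 = {2, 3, 9}  B6 = {2, 5, 6}  B7 = {2, 7, 9}  B8 = {4, 5, 6}
Tree: B1–B2, B2–B3, B1–B4, B1–B5, B3–B6, B1–B7, B6–B8

The largest bag has 3 vertices, giving width 2; this decomposition certifies tw(G) ≤ 2. On the other hand G contains the 3-clique {2, 8, 9}. A clique must lie in a single bag of any decomposition, so no decomposition can have width below 2. The upper and lower bounds meet at 2, so that is the treewidth.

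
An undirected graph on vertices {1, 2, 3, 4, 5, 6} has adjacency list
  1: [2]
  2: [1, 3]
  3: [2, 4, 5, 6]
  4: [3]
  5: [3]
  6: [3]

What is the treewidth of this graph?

A width-1 tree decomposition is:
Bags: B1 = {1, 2}  B2 = {2, 3}  B3 = {3, 4}  B4 = {3, 5}  B5 = {3, 6}
Tree: B1–B2, B2–B3, B2–B4, B2–B5
The largest bag has 2 vertices, giving width 1; this decomposition certifies tw(G) ≤ 1. Any graph with an edge has treewidth ≥ 1, and G has the edge 1–2. The upper and lower bounds meet at 1, so that is the treewidth.

1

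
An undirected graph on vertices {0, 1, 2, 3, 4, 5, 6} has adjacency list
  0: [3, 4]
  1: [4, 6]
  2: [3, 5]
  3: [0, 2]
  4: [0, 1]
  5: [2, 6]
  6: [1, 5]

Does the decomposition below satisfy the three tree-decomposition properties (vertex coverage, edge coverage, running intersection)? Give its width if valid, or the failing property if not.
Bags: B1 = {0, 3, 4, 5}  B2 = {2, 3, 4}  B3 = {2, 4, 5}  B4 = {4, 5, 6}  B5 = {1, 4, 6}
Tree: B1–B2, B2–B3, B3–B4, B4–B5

A tree decomposition must satisfy three properties: every vertex lies in some bag; for every edge, both endpoints lie together in some bag; and for every vertex, the bags containing it form a connected subtree. Here bags containing vertex 5 are not connected in the tree, so the decomposition is invalid.

No — bags containing vertex 5 are not connected in the tree.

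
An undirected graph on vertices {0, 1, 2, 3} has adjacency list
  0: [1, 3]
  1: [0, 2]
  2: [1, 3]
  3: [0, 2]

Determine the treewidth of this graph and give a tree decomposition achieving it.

Every bag has size at most 3, so the width is 3 − 1 = 2 and tw(G) ≤ 2. For the lower bound, G contains the cycle 0–3–2–1–0, so G is not a forest; only forests have treewidth ≤ 1, hence tw(G) ≥ 2. Therefore the treewidth is 2.

Treewidth 2.
Bags: B1 = {0, 2, 3}  B2 = {0, 1, 2}
Tree: B1–B2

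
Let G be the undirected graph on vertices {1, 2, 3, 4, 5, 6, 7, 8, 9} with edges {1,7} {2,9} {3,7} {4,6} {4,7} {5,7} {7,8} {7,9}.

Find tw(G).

1

A width-1 tree decomposition is:
Bags: B1 = {5, 7}  B2 = {7, 9}  B3 = {4, 7}  B4 = {3, 7}  B5 = {2, 9}  B6 = {7, 8}  B7 = {1, 7}  B8 = {4, 6}
Tree: B1–B2, B1–B3, B2–B4, B2–B5, B2–B6, B3–B7, B3–B8
The largest bag has 2 vertices, giving width 1; this decomposition certifies tw(G) ≤ 1. Any graph with an edge has treewidth ≥ 1, and G has the edge 7–5. The upper and lower bounds meet at 1, so that is the treewidth.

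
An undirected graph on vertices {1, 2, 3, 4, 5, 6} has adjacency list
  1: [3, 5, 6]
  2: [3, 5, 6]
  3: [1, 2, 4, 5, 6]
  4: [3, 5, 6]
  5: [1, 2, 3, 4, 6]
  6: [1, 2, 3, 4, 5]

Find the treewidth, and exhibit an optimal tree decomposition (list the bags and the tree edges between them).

Each bag holds 4 vertices, so the decomposition has width 3, which upper-bounds the treewidth. On the other hand G contains the 4-clique {1, 3, 5, 6}. A clique must lie in a single bag of any decomposition, so no decomposition can have width below 3. The upper and lower bounds meet at 3, so that is the treewidth.

Treewidth 3.
One such decomposition:
Bags: B1 = {1, 3, 5, 6}  B2 = {3, 4, 5, 6}  B3 = {2, 3, 5, 6}
Tree: B1–B2, B1–B3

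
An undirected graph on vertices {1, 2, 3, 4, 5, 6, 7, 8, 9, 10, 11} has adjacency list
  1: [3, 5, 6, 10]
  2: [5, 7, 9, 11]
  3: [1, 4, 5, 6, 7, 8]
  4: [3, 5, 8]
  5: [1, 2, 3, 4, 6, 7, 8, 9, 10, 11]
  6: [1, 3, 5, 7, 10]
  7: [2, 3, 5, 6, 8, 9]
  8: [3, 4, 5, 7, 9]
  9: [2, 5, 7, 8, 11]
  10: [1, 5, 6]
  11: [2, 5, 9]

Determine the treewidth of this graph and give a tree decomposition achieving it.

Treewidth 3.
One optimal decomposition is:
Bags: B1 = {3, 4, 5, 8}  B2 = {3, 5, 7, 8}  B3 = {5, 7, 8, 9}  B4 = {2, 5, 7, 9}  B5 = {3, 5, 6, 7}  B6 = {1, 3, 5, 6}  B7 = {2, 5, 9, 11}  B8 = {1, 5, 6, 10}
Tree: B1–B2, B2–B3, B3–B4, B2–B5, B5–B6, B4–B7, B6–B8

Every bag has size at most 4, so the width is 4 − 1 = 3 and tw(G) ≤ 3. Conversely, {2, 5, 9, 11} is a clique of size 4, and the vertices of any clique must share a bag in every tree decomposition; so some bag has ≥ 4 vertices and tw(G) ≥ 3. Hence tw(G) = 3 exactly.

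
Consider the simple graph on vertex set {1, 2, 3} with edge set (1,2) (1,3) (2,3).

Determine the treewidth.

A width-2 tree decomposition is:
Bags: B1 = {1, 2, 3}
Tree: (single bag)
A single bag containing all 3 vertices is trivially a valid decomposition of width 2. Conversely, {1, 2, 3} is a clique of size 3, and the vertices of any clique must share a bag in every tree decomposition; so some bag has ≥ 3 vertices and tw(G) ≥ 2. Hence tw(G) = 2 exactly.

2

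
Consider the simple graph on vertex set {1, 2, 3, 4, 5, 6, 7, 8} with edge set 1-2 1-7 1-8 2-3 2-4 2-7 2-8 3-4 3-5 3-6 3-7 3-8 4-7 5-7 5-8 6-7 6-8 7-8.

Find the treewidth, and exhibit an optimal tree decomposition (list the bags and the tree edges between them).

Treewidth 3.
One optimal decomposition is:
Bags: B1 = {2, 3, 7, 8}  B2 = {2, 3, 4, 7}  B3 = {3, 5, 7, 8}  B4 = {3, 6, 7, 8}  B5 = {1, 2, 7, 8}
Tree: B1–B2, B1–B3, B1–B4, B1–B5

The largest bag has 4 vertices, giving width 3; this decomposition certifies tw(G) ≤ 3. On the other hand G contains the 4-clique {1, 2, 7, 8}. A clique must lie in a single bag of any decomposition, so no decomposition can have width below 3. The upper and lower bounds meet at 3, so that is the treewidth.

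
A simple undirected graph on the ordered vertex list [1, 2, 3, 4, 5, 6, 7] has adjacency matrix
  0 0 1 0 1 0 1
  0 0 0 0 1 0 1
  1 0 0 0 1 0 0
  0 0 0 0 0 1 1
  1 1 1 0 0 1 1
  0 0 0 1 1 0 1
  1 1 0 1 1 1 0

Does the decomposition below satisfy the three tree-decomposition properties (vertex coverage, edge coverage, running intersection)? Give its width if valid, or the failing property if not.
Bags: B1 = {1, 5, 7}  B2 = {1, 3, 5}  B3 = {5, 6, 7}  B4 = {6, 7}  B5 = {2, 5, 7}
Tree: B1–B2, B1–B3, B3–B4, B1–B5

No — vertex 4 appears in no bag.

A tree decomposition must satisfy three properties: every vertex lies in some bag; for every edge, both endpoints lie together in some bag; and for every vertex, the bags containing it form a connected subtree. Here vertex 4 appears in no bag, so the decomposition is invalid.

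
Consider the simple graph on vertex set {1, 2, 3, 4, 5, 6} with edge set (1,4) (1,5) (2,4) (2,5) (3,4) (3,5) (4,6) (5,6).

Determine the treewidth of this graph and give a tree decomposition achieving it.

Treewidth 2.
One such decomposition:
Bags: B1 = {2, 4, 5}  B2 = {1, 4, 5}  B3 = {4, 5, 6}  B4 = {3, 4, 5}
Tree: B1–B2, B2–B3, B3–B4

Each bag holds 3 vertices, so the decomposition has width 2, which upper-bounds the treewidth. Since 2–4–1–5–2 is a cycle in G, G is not acyclic. Forests are exactly the graphs of treewidth ≤ 1, so tw(G) ≥ 2. Therefore the treewidth is 2.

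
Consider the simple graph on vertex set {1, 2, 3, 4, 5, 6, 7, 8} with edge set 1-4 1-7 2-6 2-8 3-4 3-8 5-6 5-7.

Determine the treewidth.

2

A width-2 tree decomposition is:
Bags: B1 = {1, 4, 7}  B2 = {4, 5, 7}  B3 = {4, 5, 6}  B4 = {2, 4, 6}  B5 = {2, 4, 8}  B6 = {3, 4, 8}
Tree: B1–B2, B2–B3, B3–B4, B4–B5, B5–B6
The largest bag has 3 vertices, giving width 2; this decomposition certifies tw(G) ≤ 2. For the lower bound, G contains the cycle 4–1–7–5–6–2–8–3–4, so G is not a forest; only forests have treewidth ≤ 1, hence tw(G) ≥ 2. Combining the bounds, tw(G) = 2.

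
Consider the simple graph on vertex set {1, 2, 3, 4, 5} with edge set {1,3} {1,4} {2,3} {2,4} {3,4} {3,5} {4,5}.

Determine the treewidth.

2

A width-2 tree decomposition is:
Bags: B1 = {3, 4, 5}  B2 = {1, 3, 4}  B3 = {2, 3, 4}
Tree: B1–B2, B2–B3
The largest bag has 3 vertices, giving width 2; this decomposition certifies tw(G) ≤ 2. Conversely, {1, 3, 4} is a clique of size 3, and the vertices of any clique must share a bag in every tree decomposition; so some bag has ≥ 3 vertices and tw(G) ≥ 2. The upper and lower bounds meet at 2, so that is the treewidth.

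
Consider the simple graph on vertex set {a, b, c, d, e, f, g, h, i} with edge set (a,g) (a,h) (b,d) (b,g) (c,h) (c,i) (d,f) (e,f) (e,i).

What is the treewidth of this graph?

2

A width-2 tree decomposition is:
Bags: B1 = {c, h, i}  B2 = {e, h, i}  B3 = {e, f, h}  B4 = {d, f, h}  B5 = {b, d, h}  B6 = {b, g, h}  B7 = {a, g, h}
Tree: B1–B2, B2–B3, B3–B4, B4–B5, B5–B6, B6–B7
Every bag has size at most 3, so the width is 3 − 1 = 2 and tw(G) ≤ 2. The edges h–c–i–e–f–d–b–g–a–h form a cycle, so G is not a tree and its treewidth is at least 2. Combining the bounds, tw(G) = 2.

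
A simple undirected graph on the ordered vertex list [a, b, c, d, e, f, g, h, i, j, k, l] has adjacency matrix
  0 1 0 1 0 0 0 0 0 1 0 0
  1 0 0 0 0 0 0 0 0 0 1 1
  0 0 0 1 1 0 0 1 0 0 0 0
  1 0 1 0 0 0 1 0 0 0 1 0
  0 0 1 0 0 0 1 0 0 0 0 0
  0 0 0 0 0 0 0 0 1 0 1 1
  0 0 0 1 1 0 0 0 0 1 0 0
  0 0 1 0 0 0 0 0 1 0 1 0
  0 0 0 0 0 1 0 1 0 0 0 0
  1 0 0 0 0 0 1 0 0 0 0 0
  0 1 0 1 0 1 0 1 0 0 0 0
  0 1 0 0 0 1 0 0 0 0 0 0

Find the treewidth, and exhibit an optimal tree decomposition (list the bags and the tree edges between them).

The largest bag has 4 vertices, giving width 3; this decomposition certifies tw(G) ≤ 3. For the lower bound: the 4 vertex sets {e,g,j}, {c}, {d}, {a,b,h,k} are disjoint, each induces a connected subgraph, and every pair is joined by at least one edge of G. Contracting each set to a single vertex therefore yields K_{4} as a minor, and since treewidth is minor-monotone, tw(G) ≥ tw(K_{4}) = 3. Therefore the treewidth is 3.

Treewidth 3.
Bags: B1 = {c, e, g, j}  B2 = {c, d, g, j}  B3 = {a, c, d, j}  B4 = {a, c, d, h}  B5 = {a, d, h, k}  B6 = {a, b, h, k}  B7 = {b, h, i, k}  B8 = {b, f, i, k}  B9 = {b, f, i, l}
Tree: B1–B2, B2–B3, B3–B4, B4–B5, B5–B6, B6–B7, B7–B8, B8–B9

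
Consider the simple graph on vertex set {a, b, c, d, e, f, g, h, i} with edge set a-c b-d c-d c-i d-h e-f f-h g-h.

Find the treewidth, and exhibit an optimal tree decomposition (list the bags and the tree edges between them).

Each bag holds 2 vertices, so the decomposition has width 1, which upper-bounds the treewidth. Any graph with an edge has treewidth ≥ 1, and G has the edge h–d. Combining the bounds, tw(G) = 1.

Treewidth 1.
Bags: B1 = {d, h}  B2 = {c, d}  B3 = {a, c}  B4 = {f, h}  B5 = {g, h}  B6 = {b, d}  B7 = {e, f}  B8 = {c, i}
Tree: B1–B2, B2–B3, B1–B4, B4–B5, B1–B6, B4–B7, B2–B8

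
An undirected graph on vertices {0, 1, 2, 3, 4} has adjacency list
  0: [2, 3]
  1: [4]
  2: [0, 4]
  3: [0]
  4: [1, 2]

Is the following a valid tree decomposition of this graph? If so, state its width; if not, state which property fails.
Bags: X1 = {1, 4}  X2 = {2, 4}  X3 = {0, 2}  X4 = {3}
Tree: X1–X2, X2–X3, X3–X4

A tree decomposition must satisfy three properties: every vertex lies in some bag; for every edge, both endpoints lie together in some bag; and for every vertex, the bags containing it form a connected subtree. Here edge (0,3) lies in no bag, so the decomposition is invalid.

No — edge (0,3) lies in no bag.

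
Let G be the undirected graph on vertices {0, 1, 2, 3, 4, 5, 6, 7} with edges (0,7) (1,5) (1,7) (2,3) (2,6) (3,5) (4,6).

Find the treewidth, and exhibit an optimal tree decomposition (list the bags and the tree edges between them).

Treewidth 1.
One such decomposition:
Bags: B1 = {0, 7}  B2 = {1, 7}  B3 = {1, 5}  B4 = {3, 5}  B5 = {2, 3}  B6 = {2, 6}  B7 = {4, 6}
Tree: B1–B2, B2–B3, B3–B4, B4–B5, B5–B6, B6–B7

Each bag holds 2 vertices, so the decomposition has width 1, which upper-bounds the treewidth. Any graph with an edge has treewidth ≥ 1, and G has the edge 0–7. The upper and lower bounds meet at 1, so that is the treewidth.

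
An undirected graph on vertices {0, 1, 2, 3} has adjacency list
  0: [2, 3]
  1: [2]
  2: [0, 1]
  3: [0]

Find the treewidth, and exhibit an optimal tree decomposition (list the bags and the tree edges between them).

The largest bag has 2 vertices, giving width 1; this decomposition certifies tw(G) ≤ 1. Any graph with an edge has treewidth ≥ 1, and G has the edge 1–2. The upper and lower bounds meet at 1, so that is the treewidth.

Treewidth 1.
One such decomposition:
Bags: B1 = {1, 2}  B2 = {0, 2}  B3 = {0, 3}
Tree: B1–B2, B2–B3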